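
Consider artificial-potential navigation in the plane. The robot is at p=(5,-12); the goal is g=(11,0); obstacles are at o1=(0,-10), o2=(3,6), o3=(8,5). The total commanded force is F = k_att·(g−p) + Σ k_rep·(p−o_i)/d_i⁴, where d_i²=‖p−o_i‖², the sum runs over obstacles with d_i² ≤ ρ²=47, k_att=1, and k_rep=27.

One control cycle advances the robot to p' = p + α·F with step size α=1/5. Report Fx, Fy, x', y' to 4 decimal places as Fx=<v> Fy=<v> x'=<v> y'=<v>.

Fx=6.1605 Fy=11.9358 x'=6.2321 y'=-9.6128

F_att = 1·(g−p) = 1·(6,12) = (6.0000,12.0000)
o1: d²=29 ≤ ρ²=47; F_rep = 27·(5,-2)/29² = (0.1605,-0.0642)
o2: d²=328 > ρ²=47 → inactive
o3: d²=298 > ρ²=47 → inactive
F = F_att + ΣF_rep = (6.1605,11.9358)
p' = p + 1/5·F = (6.2321,-9.6128)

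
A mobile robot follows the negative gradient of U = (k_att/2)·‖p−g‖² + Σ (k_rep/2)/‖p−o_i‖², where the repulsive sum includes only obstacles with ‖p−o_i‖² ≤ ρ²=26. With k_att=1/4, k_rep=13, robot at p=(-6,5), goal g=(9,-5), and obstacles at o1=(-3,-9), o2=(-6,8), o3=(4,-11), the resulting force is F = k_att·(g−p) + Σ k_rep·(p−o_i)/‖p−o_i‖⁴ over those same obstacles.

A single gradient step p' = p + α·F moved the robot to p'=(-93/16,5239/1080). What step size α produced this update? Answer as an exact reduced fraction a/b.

α = 1/20

F_att = 1/4·(g−p) = 1/4·(15,-10) = (3.7500,-2.5000)
o1: d²=205 > ρ²=26 → inactive
o2: d²=9 ≤ ρ²=26; F_rep = 13·(0,-3)/9² = (0.0000,-0.4815)
o3: d²=356 > ρ²=26 → inactive
F = F_att + ΣF_rep = (3.7500,-2.9815)
Δp = p'−p = (0.1875,-0.1491); α = Δx/Fx = (3/16) / (15/4) = 1/20
check: Δy/Fy = (-161/1080) / (-161/54) = 1/20 ✓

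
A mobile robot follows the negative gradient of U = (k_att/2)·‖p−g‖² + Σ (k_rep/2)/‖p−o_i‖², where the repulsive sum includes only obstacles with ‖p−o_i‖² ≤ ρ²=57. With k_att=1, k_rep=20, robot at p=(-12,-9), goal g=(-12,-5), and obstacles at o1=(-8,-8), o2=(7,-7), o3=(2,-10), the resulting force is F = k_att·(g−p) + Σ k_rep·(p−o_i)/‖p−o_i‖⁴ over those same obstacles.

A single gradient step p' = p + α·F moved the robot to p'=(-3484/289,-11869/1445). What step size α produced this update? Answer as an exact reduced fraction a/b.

α = 1/5

F_att = 1·(g−p) = 1·(0,4) = (0.0000,4.0000)
o1: d²=17 ≤ ρ²=57; F_rep = 20·(-4,-1)/17² = (-0.2768,-0.0692)
o2: d²=365 > ρ²=57 → inactive
o3: d²=197 > ρ²=57 → inactive
F = F_att + ΣF_rep = (-0.2768,3.9308)
Δp = p'−p = (-0.0554,0.7862); α = Δx/Fx = (-16/289) / (-80/289) = 1/5
check: Δy/Fy = (1136/1445) / (1136/289) = 1/5 ✓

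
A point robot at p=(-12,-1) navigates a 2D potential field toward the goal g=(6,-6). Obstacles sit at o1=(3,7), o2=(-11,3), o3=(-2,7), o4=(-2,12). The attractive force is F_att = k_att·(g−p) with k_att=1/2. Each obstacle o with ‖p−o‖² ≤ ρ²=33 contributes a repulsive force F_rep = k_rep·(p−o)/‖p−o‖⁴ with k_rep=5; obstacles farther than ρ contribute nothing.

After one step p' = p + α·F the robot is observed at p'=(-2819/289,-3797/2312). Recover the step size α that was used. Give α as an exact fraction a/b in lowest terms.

α = 1/4

F_att = 1/2·(g−p) = 1/2·(18,-5) = (9.0000,-2.5000)
o1: d²=289 > ρ²=33 → inactive
o2: d²=17 ≤ ρ²=33; F_rep = 5·(-1,-4)/17² = (-0.0173,-0.0692)
o3: d²=164 > ρ²=33 → inactive
o4: d²=269 > ρ²=33 → inactive
F = F_att + ΣF_rep = (8.9827,-2.5692)
Δp = p'−p = (2.2457,-0.6423); α = Δx/Fx = (649/289) / (2596/289) = 1/4
check: Δy/Fy = (-1485/2312) / (-1485/578) = 1/4 ✓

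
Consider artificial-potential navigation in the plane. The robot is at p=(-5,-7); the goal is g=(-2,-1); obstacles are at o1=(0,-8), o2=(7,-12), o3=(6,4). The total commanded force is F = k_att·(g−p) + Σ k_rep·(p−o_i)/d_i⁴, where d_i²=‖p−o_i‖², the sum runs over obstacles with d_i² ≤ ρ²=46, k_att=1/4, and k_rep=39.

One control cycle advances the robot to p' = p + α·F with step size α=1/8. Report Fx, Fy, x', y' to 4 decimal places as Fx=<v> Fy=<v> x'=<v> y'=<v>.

F_att = 1/4·(g−p) = 1/4·(3,6) = (0.7500,1.5000)
o1: d²=26 ≤ ρ²=46; F_rep = 39·(-5,1)/26² = (-0.2885,0.0577)
o2: d²=169 > ρ²=46 → inactive
o3: d²=242 > ρ²=46 → inactive
F = F_att + ΣF_rep = (0.4615,1.5577)
p' = p + 1/8·F = (-4.9423,-6.8053)

Fx=0.4615 Fy=1.5577 x'=-4.9423 y'=-6.8053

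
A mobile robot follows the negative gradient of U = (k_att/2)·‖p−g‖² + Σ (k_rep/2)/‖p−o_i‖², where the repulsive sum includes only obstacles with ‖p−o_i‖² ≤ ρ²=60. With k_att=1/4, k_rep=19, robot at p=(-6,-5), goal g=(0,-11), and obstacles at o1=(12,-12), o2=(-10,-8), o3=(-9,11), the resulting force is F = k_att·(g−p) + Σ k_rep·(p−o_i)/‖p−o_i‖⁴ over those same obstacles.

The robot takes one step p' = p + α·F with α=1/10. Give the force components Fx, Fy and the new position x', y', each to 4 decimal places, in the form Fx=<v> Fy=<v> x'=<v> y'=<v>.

F_att = 1/4·(g−p) = 1/4·(6,-6) = (1.5000,-1.5000)
o1: d²=373 > ρ²=60 → inactive
o2: d²=25 ≤ ρ²=60; F_rep = 19·(4,3)/25² = (0.1216,0.0912)
o3: d²=265 > ρ²=60 → inactive
F = F_att + ΣF_rep = (1.6216,-1.4088)
p' = p + 1/10·F = (-5.8378,-5.1409)

Fx=1.6216 Fy=-1.4088 x'=-5.8378 y'=-5.1409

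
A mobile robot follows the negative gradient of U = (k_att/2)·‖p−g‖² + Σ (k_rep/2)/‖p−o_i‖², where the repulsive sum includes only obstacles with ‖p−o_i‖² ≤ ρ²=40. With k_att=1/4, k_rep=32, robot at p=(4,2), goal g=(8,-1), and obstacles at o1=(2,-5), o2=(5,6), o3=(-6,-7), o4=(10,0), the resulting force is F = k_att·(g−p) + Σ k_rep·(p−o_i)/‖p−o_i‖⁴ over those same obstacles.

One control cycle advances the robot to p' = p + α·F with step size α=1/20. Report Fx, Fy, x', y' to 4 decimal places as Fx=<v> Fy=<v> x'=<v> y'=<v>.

F_att = 1/4·(g−p) = 1/4·(4,-3) = (1.0000,-0.7500)
o1: d²=53 > ρ²=40 → inactive
o2: d²=17 ≤ ρ²=40; F_rep = 32·(-1,-4)/17² = (-0.1107,-0.4429)
o3: d²=181 > ρ²=40 → inactive
o4: d²=40 ≤ ρ²=40; F_rep = 32·(-6,2)/40² = (-0.1200,0.0400)
F = F_att + ΣF_rep = (0.7693,-1.1529)
p' = p + 1/20·F = (4.0385,1.9424)

Fx=0.7693 Fy=-1.1529 x'=4.0385 y'=1.9424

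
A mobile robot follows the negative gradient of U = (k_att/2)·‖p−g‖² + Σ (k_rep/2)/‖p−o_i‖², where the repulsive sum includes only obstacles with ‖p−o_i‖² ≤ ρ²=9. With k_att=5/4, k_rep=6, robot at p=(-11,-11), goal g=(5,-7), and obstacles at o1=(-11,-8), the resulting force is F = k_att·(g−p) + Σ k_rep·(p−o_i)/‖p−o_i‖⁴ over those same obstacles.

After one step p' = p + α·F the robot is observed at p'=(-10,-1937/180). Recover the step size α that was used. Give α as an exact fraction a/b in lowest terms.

F_att = 5/4·(g−p) = 5/4·(16,4) = (20.0000,5.0000)
o1: d²=9 ≤ ρ²=9; F_rep = 6·(0,-3)/9² = (0.0000,-0.2222)
F = F_att + ΣF_rep = (20.0000,4.7778)
Δp = p'−p = (1.0000,0.2389); α = Δx/Fx = (1) / (20) = 1/20
check: Δy/Fy = (43/180) / (43/9) = 1/20 ✓

α = 1/20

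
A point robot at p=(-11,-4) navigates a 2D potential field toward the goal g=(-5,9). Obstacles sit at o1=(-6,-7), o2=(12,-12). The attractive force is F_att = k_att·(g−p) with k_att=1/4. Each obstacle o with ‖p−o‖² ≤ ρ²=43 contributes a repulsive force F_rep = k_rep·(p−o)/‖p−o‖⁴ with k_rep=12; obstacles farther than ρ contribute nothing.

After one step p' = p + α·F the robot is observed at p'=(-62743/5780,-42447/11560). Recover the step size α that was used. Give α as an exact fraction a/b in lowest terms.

α = 1/10

F_att = 1/4·(g−p) = 1/4·(6,13) = (1.5000,3.2500)
o1: d²=34 ≤ ρ²=43; F_rep = 12·(-5,3)/34² = (-0.0519,0.0311)
o2: d²=593 > ρ²=43 → inactive
F = F_att + ΣF_rep = (1.4481,3.2811)
Δp = p'−p = (0.1448,0.3281); α = Δx/Fx = (837/5780) / (837/578) = 1/10
check: Δy/Fy = (3793/11560) / (3793/1156) = 1/10 ✓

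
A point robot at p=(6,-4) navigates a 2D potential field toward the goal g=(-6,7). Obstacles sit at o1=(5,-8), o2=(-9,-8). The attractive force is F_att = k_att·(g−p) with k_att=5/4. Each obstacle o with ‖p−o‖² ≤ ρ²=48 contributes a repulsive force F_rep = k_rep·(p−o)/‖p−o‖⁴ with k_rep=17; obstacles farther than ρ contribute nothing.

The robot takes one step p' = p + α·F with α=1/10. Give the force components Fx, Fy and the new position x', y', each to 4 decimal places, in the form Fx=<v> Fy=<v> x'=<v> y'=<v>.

F_att = 5/4·(g−p) = 5/4·(-12,11) = (-15.0000,13.7500)
o1: d²=17 ≤ ρ²=48; F_rep = 17·(1,4)/17² = (0.0588,0.2353)
o2: d²=241 > ρ²=48 → inactive
F = F_att + ΣF_rep = (-14.9412,13.9853)
p' = p + 1/10·F = (4.5059,-2.6015)

Fx=-14.9412 Fy=13.9853 x'=4.5059 y'=-2.6015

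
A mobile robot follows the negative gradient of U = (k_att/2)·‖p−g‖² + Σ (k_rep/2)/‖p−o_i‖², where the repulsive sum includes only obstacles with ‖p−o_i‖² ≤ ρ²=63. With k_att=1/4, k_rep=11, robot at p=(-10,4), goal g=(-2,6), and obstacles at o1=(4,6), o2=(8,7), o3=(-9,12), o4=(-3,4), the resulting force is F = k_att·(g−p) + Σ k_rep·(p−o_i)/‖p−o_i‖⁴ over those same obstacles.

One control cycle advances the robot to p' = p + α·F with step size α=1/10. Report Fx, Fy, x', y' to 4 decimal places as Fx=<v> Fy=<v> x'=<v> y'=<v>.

Fx=1.9679 Fy=0.5000 x'=-9.8032 y'=4.0500

F_att = 1/4·(g−p) = 1/4·(8,2) = (2.0000,0.5000)
o1: d²=200 > ρ²=63 → inactive
o2: d²=333 > ρ²=63 → inactive
o3: d²=65 > ρ²=63 → inactive
o4: d²=49 ≤ ρ²=63; F_rep = 11·(-7,0)/49² = (-0.0321,0.0000)
F = F_att + ΣF_rep = (1.9679,0.5000)
p' = p + 1/10·F = (-9.8032,4.0500)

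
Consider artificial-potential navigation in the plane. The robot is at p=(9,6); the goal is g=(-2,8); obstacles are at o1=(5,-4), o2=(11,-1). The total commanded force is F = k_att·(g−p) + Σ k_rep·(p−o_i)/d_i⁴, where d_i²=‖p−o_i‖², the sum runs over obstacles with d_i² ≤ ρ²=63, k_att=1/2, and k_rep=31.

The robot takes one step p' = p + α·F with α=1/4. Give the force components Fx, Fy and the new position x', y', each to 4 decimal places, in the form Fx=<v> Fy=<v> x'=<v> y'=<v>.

F_att = 1/2·(g−p) = 1/2·(-11,2) = (-5.5000,1.0000)
o1: d²=116 > ρ²=63 → inactive
o2: d²=53 ≤ ρ²=63; F_rep = 31·(-2,7)/53² = (-0.0221,0.0773)
F = F_att + ΣF_rep = (-5.5221,1.0773)
p' = p + 1/4·F = (7.6195,6.2693)

Fx=-5.5221 Fy=1.0773 x'=7.6195 y'=6.2693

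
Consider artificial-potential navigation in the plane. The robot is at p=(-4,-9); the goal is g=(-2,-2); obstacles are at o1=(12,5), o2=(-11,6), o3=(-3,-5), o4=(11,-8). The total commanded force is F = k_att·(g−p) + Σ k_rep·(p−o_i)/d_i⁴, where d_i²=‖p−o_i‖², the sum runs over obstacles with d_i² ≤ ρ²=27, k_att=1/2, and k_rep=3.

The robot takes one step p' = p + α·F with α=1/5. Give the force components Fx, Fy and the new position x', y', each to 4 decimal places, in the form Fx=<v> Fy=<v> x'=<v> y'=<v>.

F_att = 1/2·(g−p) = 1/2·(2,7) = (1.0000,3.5000)
o1: d²=452 > ρ²=27 → inactive
o2: d²=274 > ρ²=27 → inactive
o3: d²=17 ≤ ρ²=27; F_rep = 3·(-1,-4)/17² = (-0.0104,-0.0415)
o4: d²=226 > ρ²=27 → inactive
F = F_att + ΣF_rep = (0.9896,3.4585)
p' = p + 1/5·F = (-3.8021,-8.3083)

Fx=0.9896 Fy=3.4585 x'=-3.8021 y'=-8.3083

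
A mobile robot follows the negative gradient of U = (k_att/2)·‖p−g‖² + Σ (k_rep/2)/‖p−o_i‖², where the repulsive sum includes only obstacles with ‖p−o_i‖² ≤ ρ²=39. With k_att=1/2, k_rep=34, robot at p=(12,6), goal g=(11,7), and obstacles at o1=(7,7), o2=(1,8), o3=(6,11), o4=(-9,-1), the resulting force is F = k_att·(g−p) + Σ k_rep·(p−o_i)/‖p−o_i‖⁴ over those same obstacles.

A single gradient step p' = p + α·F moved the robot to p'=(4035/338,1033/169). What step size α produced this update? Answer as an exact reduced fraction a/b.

F_att = 1/2·(g−p) = 1/2·(-1,1) = (-0.5000,0.5000)
o1: d²=26 ≤ ρ²=39; F_rep = 34·(5,-1)/26² = (0.2515,-0.0503)
o2: d²=125 > ρ²=39 → inactive
o3: d²=61 > ρ²=39 → inactive
o4: d²=490 > ρ²=39 → inactive
F = F_att + ΣF_rep = (-0.2485,0.4497)
Δp = p'−p = (-0.0621,0.1124); α = Δx/Fx = (-21/338) / (-42/169) = 1/4
check: Δy/Fy = (19/169) / (76/169) = 1/4 ✓

α = 1/4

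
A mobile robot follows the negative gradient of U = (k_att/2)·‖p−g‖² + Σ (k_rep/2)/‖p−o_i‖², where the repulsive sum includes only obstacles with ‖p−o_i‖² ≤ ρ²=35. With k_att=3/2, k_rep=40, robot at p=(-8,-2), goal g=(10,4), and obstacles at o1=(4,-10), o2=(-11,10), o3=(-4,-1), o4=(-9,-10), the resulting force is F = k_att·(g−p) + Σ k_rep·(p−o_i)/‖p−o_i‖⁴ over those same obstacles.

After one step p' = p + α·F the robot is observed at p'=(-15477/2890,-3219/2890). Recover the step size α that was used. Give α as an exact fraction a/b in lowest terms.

F_att = 3/2·(g−p) = 3/2·(18,6) = (27.0000,9.0000)
o1: d²=208 > ρ²=35 → inactive
o2: d²=153 > ρ²=35 → inactive
o3: d²=17 ≤ ρ²=35; F_rep = 40·(-4,-1)/17² = (-0.5536,-0.1384)
o4: d²=65 > ρ²=35 → inactive
F = F_att + ΣF_rep = (26.4464,8.8616)
Δp = p'−p = (2.6446,0.8862); α = Δx/Fx = (7643/2890) / (7643/289) = 1/10
check: Δy/Fy = (2561/2890) / (2561/289) = 1/10 ✓

α = 1/10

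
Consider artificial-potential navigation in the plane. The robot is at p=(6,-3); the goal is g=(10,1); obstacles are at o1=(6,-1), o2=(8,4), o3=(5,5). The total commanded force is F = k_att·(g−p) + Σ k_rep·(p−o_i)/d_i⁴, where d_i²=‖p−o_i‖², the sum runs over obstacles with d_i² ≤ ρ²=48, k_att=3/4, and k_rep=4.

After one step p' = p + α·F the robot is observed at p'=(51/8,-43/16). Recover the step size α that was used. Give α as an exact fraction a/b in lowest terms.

F_att = 3/4·(g−p) = 3/4·(4,4) = (3.0000,3.0000)
o1: d²=4 ≤ ρ²=48; F_rep = 4·(0,-2)/4² = (0.0000,-0.5000)
o2: d²=53 > ρ²=48 → inactive
o3: d²=65 > ρ²=48 → inactive
F = F_att + ΣF_rep = (3.0000,2.5000)
Δp = p'−p = (0.3750,0.3125); α = Δx/Fx = (3/8) / (3) = 1/8
check: Δy/Fy = (5/16) / (5/2) = 1/8 ✓

α = 1/8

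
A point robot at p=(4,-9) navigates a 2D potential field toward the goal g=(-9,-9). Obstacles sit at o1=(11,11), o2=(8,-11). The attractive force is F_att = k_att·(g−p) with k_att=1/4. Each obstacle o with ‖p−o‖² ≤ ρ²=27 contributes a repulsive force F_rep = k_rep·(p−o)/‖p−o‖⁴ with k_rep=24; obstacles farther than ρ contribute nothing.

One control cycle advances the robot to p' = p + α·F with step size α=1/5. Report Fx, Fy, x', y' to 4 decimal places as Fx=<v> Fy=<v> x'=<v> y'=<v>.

F_att = 1/4·(g−p) = 1/4·(-13,0) = (-3.2500,0.0000)
o1: d²=449 > ρ²=27 → inactive
o2: d²=20 ≤ ρ²=27; F_rep = 24·(-4,2)/20² = (-0.2400,0.1200)
F = F_att + ΣF_rep = (-3.4900,0.1200)
p' = p + 1/5·F = (3.3020,-8.9760)

Fx=-3.4900 Fy=0.1200 x'=3.3020 y'=-8.9760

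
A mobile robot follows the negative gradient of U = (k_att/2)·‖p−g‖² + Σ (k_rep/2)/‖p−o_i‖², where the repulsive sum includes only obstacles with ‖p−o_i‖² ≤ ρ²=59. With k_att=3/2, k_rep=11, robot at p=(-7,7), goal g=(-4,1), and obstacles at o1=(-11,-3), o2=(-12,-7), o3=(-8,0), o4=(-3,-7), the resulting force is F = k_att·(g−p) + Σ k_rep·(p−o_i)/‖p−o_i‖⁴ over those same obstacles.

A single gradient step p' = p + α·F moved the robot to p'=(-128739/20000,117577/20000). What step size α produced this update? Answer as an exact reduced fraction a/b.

α = 1/8

F_att = 3/2·(g−p) = 3/2·(3,-6) = (4.5000,-9.0000)
o1: d²=116 > ρ²=59 → inactive
o2: d²=221 > ρ²=59 → inactive
o3: d²=50 ≤ ρ²=59; F_rep = 11·(1,7)/50² = (0.0044,0.0308)
o4: d²=212 > ρ²=59 → inactive
F = F_att + ΣF_rep = (4.5044,-8.9692)
Δp = p'−p = (0.5631,-1.1212); α = Δx/Fx = (11261/20000) / (11261/2500) = 1/8
check: Δy/Fy = (-22423/20000) / (-22423/2500) = 1/8 ✓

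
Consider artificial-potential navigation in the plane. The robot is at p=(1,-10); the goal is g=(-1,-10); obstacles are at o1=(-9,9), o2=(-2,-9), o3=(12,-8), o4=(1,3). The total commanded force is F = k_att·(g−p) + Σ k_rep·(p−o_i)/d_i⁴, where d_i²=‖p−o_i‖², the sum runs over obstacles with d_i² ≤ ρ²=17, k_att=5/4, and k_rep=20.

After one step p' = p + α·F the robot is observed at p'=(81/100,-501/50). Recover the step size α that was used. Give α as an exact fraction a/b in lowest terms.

F_att = 5/4·(g−p) = 5/4·(-2,0) = (-2.5000,0.0000)
o1: d²=461 > ρ²=17 → inactive
o2: d²=10 ≤ ρ²=17; F_rep = 20·(3,-1)/10² = (0.6000,-0.2000)
o3: d²=125 > ρ²=17 → inactive
o4: d²=169 > ρ²=17 → inactive
F = F_att + ΣF_rep = (-1.9000,-0.2000)
Δp = p'−p = (-0.1900,-0.0200); α = Δx/Fx = (-19/100) / (-19/10) = 1/10
check: Δy/Fy = (-1/50) / (-1/5) = 1/10 ✓

α = 1/10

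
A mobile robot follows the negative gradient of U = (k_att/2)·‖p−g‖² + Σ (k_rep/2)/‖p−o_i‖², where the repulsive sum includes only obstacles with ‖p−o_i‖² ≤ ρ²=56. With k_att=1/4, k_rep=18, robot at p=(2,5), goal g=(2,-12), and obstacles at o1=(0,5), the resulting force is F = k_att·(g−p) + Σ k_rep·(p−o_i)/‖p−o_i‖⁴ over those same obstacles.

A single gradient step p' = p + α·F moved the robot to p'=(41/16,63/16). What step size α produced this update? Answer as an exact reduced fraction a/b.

α = 1/4

F_att = 1/4·(g−p) = 1/4·(0,-17) = (0.0000,-4.2500)
o1: d²=4 ≤ ρ²=56; F_rep = 18·(2,0)/4² = (2.2500,0.0000)
F = F_att + ΣF_rep = (2.2500,-4.2500)
Δp = p'−p = (0.5625,-1.0625); α = Δx/Fx = (9/16) / (9/4) = 1/4
check: Δy/Fy = (-17/16) / (-17/4) = 1/4 ✓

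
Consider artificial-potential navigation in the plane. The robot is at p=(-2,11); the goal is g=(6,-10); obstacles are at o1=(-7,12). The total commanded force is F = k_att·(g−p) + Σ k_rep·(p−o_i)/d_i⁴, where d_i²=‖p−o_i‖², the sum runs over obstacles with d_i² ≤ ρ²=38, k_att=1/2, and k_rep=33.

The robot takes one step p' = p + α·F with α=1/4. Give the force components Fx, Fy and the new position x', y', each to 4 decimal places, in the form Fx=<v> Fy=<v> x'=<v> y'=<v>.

F_att = 1/2·(g−p) = 1/2·(8,-21) = (4.0000,-10.5000)
o1: d²=26 ≤ ρ²=38; F_rep = 33·(5,-1)/26² = (0.2441,-0.0488)
F = F_att + ΣF_rep = (4.2441,-10.5488)
p' = p + 1/4·F = (-0.9390,8.3628)

Fx=4.2441 Fy=-10.5488 x'=-0.9390 y'=8.3628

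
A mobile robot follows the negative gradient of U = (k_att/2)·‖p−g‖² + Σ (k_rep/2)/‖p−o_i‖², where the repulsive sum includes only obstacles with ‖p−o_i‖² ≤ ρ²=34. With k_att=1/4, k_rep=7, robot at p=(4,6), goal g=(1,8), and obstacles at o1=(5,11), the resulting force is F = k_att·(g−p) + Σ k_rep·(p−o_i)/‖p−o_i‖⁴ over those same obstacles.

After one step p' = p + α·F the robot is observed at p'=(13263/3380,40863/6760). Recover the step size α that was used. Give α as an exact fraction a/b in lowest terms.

α = 1/10

F_att = 1/4·(g−p) = 1/4·(-3,2) = (-0.7500,0.5000)
o1: d²=26 ≤ ρ²=34; F_rep = 7·(-1,-5)/26² = (-0.0104,-0.0518)
F = F_att + ΣF_rep = (-0.7604,0.4482)
Δp = p'−p = (-0.0760,0.0448); α = Δx/Fx = (-257/3380) / (-257/338) = 1/10
check: Δy/Fy = (303/6760) / (303/676) = 1/10 ✓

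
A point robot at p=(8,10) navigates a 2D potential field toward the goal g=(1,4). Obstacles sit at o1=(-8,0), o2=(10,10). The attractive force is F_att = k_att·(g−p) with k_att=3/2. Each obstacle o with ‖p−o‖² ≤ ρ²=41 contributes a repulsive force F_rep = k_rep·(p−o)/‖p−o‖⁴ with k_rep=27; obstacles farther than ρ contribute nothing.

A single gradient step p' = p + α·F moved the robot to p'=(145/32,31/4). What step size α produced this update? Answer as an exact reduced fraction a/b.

α = 1/4

F_att = 3/2·(g−p) = 3/2·(-7,-6) = (-10.5000,-9.0000)
o1: d²=356 > ρ²=41 → inactive
o2: d²=4 ≤ ρ²=41; F_rep = 27·(-2,0)/4² = (-3.3750,0.0000)
F = F_att + ΣF_rep = (-13.8750,-9.0000)
Δp = p'−p = (-3.4688,-2.2500); α = Δx/Fx = (-111/32) / (-111/8) = 1/4
check: Δy/Fy = (-9/4) / (-9) = 1/4 ✓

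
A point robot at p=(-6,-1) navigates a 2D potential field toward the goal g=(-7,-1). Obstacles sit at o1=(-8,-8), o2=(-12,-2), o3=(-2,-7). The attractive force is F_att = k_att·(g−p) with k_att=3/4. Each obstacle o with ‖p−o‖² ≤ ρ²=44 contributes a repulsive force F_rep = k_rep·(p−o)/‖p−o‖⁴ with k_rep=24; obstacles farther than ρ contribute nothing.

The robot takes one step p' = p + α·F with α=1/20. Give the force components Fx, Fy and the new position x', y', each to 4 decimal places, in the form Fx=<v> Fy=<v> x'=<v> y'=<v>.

F_att = 3/4·(g−p) = 3/4·(-1,0) = (-0.7500,0.0000)
o1: d²=53 > ρ²=44 → inactive
o2: d²=37 ≤ ρ²=44; F_rep = 24·(6,1)/37² = (0.1052,0.0175)
o3: d²=52 > ρ²=44 → inactive
F = F_att + ΣF_rep = (-0.6448,0.0175)
p' = p + 1/20·F = (-6.0322,-0.9991)

Fx=-0.6448 Fy=0.0175 x'=-6.0322 y'=-0.9991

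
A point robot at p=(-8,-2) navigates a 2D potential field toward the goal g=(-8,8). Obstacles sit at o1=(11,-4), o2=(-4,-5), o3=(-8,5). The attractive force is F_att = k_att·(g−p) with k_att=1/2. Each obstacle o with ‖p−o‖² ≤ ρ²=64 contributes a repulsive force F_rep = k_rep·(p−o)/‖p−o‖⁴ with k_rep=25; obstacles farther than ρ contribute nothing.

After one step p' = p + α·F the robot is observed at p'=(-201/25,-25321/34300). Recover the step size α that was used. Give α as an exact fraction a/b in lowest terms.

α = 1/4

F_att = 1/2·(g−p) = 1/2·(0,10) = (0.0000,5.0000)
o1: d²=365 > ρ²=64 → inactive
o2: d²=25 ≤ ρ²=64; F_rep = 25·(-4,3)/25² = (-0.1600,0.1200)
o3: d²=49 ≤ ρ²=64; F_rep = 25·(0,-7)/49² = (0.0000,-0.0729)
F = F_att + ΣF_rep = (-0.1600,5.0471)
Δp = p'−p = (-0.0400,1.2618); α = Δx/Fx = (-1/25) / (-4/25) = 1/4
check: Δy/Fy = (43279/34300) / (43279/8575) = 1/4 ✓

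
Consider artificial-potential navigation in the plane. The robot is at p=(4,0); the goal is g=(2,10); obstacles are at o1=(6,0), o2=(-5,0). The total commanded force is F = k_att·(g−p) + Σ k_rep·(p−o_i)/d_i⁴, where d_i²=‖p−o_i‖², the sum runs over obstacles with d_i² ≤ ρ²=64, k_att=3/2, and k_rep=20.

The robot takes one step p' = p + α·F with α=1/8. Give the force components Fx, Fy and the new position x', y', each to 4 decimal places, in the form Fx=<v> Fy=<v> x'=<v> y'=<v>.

Fx=-5.5000 Fy=15.0000 x'=3.3125 y'=1.8750

F_att = 3/2·(g−p) = 3/2·(-2,10) = (-3.0000,15.0000)
o1: d²=4 ≤ ρ²=64; F_rep = 20·(-2,0)/4² = (-2.5000,0.0000)
o2: d²=81 > ρ²=64 → inactive
F = F_att + ΣF_rep = (-5.5000,15.0000)
p' = p + 1/8·F = (3.3125,1.8750)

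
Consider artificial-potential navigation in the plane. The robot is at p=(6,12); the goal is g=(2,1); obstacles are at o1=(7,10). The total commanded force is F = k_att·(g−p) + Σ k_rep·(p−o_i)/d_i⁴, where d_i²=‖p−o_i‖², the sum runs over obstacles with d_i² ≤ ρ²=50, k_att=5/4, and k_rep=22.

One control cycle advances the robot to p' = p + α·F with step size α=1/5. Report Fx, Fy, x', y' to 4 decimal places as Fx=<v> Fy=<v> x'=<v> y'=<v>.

Fx=-5.8800 Fy=-11.9900 x'=4.8240 y'=9.6020

F_att = 5/4·(g−p) = 5/4·(-4,-11) = (-5.0000,-13.7500)
o1: d²=5 ≤ ρ²=50; F_rep = 22·(-1,2)/5² = (-0.8800,1.7600)
F = F_att + ΣF_rep = (-5.8800,-11.9900)
p' = p + 1/5·F = (4.8240,9.6020)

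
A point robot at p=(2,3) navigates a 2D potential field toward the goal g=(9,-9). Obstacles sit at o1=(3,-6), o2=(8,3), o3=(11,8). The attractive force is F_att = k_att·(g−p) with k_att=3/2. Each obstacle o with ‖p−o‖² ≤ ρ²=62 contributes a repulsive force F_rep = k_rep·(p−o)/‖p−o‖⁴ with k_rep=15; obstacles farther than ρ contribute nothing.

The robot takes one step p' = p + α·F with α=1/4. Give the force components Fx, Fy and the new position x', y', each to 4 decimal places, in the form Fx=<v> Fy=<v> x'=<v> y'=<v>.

Fx=10.4306 Fy=-18.0000 x'=4.6076 y'=-1.5000

F_att = 3/2·(g−p) = 3/2·(7,-12) = (10.5000,-18.0000)
o1: d²=82 > ρ²=62 → inactive
o2: d²=36 ≤ ρ²=62; F_rep = 15·(-6,0)/36² = (-0.0694,0.0000)
o3: d²=106 > ρ²=62 → inactive
F = F_att + ΣF_rep = (10.4306,-18.0000)
p' = p + 1/4·F = (4.6076,-1.5000)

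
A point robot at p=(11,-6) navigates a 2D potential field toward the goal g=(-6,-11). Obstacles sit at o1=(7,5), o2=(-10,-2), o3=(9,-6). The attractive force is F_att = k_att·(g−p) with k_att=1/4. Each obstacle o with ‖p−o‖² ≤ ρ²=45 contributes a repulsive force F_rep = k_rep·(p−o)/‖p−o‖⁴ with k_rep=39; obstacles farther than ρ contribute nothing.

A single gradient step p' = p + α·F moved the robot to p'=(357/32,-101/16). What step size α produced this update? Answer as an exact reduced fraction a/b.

F_att = 1/4·(g−p) = 1/4·(-17,-5) = (-4.2500,-1.2500)
o1: d²=137 > ρ²=45 → inactive
o2: d²=457 > ρ²=45 → inactive
o3: d²=4 ≤ ρ²=45; F_rep = 39·(2,0)/4² = (4.8750,0.0000)
F = F_att + ΣF_rep = (0.6250,-1.2500)
Δp = p'−p = (0.1562,-0.3125); α = Δx/Fx = (5/32) / (5/8) = 1/4
check: Δy/Fy = (-5/16) / (-5/4) = 1/4 ✓

α = 1/4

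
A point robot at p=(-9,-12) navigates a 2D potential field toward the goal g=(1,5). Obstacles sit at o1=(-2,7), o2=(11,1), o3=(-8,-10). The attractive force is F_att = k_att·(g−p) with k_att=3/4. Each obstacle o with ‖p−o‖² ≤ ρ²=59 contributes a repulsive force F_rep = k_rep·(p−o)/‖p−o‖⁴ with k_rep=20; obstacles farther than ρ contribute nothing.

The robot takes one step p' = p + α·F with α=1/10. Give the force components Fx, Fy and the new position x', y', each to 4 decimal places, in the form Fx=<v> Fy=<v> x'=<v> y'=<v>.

Fx=6.7000 Fy=11.1500 x'=-8.3300 y'=-10.8850

F_att = 3/4·(g−p) = 3/4·(10,17) = (7.5000,12.7500)
o1: d²=410 > ρ²=59 → inactive
o2: d²=569 > ρ²=59 → inactive
o3: d²=5 ≤ ρ²=59; F_rep = 20·(-1,-2)/5² = (-0.8000,-1.6000)
F = F_att + ΣF_rep = (6.7000,11.1500)
p' = p + 1/10·F = (-8.3300,-10.8850)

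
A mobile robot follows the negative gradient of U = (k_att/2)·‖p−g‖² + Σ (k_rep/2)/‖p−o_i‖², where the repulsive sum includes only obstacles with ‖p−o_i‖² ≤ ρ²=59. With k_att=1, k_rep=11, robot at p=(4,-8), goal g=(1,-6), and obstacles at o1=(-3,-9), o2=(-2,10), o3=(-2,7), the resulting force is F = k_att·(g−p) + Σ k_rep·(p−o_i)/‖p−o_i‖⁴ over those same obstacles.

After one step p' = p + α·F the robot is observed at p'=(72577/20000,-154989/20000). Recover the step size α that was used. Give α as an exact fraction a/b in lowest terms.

α = 1/8

F_att = 1·(g−p) = 1·(-3,2) = (-3.0000,2.0000)
o1: d²=50 ≤ ρ²=59; F_rep = 11·(7,1)/50² = (0.0308,0.0044)
o2: d²=360 > ρ²=59 → inactive
o3: d²=261 > ρ²=59 → inactive
F = F_att + ΣF_rep = (-2.9692,2.0044)
Δp = p'−p = (-0.3711,0.2505); α = Δx/Fx = (-7423/20000) / (-7423/2500) = 1/8
check: Δy/Fy = (5011/20000) / (5011/2500) = 1/8 ✓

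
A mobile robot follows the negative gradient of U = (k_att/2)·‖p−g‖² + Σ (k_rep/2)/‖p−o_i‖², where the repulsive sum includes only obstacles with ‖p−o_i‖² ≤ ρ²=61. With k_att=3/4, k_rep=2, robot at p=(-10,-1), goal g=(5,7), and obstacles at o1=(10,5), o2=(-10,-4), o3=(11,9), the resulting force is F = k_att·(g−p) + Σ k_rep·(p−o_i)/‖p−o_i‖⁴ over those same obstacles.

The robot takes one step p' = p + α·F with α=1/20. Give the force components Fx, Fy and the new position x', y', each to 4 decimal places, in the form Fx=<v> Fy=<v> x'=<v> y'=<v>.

F_att = 3/4·(g−p) = 3/4·(15,8) = (11.2500,6.0000)
o1: d²=436 > ρ²=61 → inactive
o2: d²=9 ≤ ρ²=61; F_rep = 2·(0,3)/9² = (0.0000,0.0741)
o3: d²=541 > ρ²=61 → inactive
F = F_att + ΣF_rep = (11.2500,6.0741)
p' = p + 1/20·F = (-9.4375,-0.6963)

Fx=11.2500 Fy=6.0741 x'=-9.4375 y'=-0.6963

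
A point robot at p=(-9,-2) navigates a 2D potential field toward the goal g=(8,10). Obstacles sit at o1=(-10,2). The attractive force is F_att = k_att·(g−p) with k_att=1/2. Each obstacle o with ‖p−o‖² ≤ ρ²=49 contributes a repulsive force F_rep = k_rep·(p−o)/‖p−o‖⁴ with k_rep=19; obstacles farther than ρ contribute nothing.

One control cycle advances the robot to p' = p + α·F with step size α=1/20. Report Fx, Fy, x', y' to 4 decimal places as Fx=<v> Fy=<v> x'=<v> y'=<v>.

F_att = 1/2·(g−p) = 1/2·(17,12) = (8.5000,6.0000)
o1: d²=17 ≤ ρ²=49; F_rep = 19·(1,-4)/17² = (0.0657,-0.2630)
F = F_att + ΣF_rep = (8.5657,5.7370)
p' = p + 1/20·F = (-8.5717,-1.7131)

Fx=8.5657 Fy=5.7370 x'=-8.5717 y'=-1.7131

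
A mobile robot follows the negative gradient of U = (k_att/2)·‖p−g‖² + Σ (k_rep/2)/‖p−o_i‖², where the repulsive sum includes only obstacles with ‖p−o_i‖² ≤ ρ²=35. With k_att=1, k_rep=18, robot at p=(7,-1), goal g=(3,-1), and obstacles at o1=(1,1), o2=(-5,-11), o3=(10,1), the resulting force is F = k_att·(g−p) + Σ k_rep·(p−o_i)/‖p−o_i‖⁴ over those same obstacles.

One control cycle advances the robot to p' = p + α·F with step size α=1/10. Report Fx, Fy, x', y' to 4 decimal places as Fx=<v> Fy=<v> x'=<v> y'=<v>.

Fx=-4.3195 Fy=-0.2130 x'=6.5680 y'=-1.0213

F_att = 1·(g−p) = 1·(-4,0) = (-4.0000,0.0000)
o1: d²=40 > ρ²=35 → inactive
o2: d²=244 > ρ²=35 → inactive
o3: d²=13 ≤ ρ²=35; F_rep = 18·(-3,-2)/13² = (-0.3195,-0.2130)
F = F_att + ΣF_rep = (-4.3195,-0.2130)
p' = p + 1/10·F = (6.5680,-1.0213)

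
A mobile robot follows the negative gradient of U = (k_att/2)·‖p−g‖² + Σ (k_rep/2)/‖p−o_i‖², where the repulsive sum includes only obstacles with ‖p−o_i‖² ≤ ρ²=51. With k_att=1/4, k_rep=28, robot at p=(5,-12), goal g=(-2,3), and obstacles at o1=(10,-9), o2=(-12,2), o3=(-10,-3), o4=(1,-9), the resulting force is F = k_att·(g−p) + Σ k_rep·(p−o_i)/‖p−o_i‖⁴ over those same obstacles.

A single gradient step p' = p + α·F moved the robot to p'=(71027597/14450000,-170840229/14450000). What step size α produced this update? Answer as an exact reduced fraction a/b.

F_att = 1/4·(g−p) = 1/4·(-7,15) = (-1.7500,3.7500)
o1: d²=34 ≤ ρ²=51; F_rep = 28·(-5,-3)/34² = (-0.1211,-0.0727)
o2: d²=485 > ρ²=51 → inactive
o3: d²=306 > ρ²=51 → inactive
o4: d²=25 ≤ ρ²=51; F_rep = 28·(4,-3)/25² = (0.1792,-0.1344)
F = F_att + ΣF_rep = (-1.6919,3.5429)
Δp = p'−p = (-0.0846,0.1771); α = Δx/Fx = (-1222403/14450000) / (-1222403/722500) = 1/20
check: Δy/Fy = (2559771/14450000) / (2559771/722500) = 1/20 ✓

α = 1/20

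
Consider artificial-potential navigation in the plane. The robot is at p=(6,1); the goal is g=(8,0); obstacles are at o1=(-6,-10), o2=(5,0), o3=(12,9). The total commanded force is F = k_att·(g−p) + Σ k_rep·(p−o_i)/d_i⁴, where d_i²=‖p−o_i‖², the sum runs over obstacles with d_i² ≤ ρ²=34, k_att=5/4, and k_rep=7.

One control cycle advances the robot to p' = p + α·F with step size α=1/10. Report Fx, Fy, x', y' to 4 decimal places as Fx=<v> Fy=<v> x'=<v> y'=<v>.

Fx=4.2500 Fy=0.5000 x'=6.4250 y'=1.0500

F_att = 5/4·(g−p) = 5/4·(2,-1) = (2.5000,-1.2500)
o1: d²=265 > ρ²=34 → inactive
o2: d²=2 ≤ ρ²=34; F_rep = 7·(1,1)/2² = (1.7500,1.7500)
o3: d²=100 > ρ²=34 → inactive
F = F_att + ΣF_rep = (4.2500,0.5000)
p' = p + 1/10·F = (6.4250,1.0500)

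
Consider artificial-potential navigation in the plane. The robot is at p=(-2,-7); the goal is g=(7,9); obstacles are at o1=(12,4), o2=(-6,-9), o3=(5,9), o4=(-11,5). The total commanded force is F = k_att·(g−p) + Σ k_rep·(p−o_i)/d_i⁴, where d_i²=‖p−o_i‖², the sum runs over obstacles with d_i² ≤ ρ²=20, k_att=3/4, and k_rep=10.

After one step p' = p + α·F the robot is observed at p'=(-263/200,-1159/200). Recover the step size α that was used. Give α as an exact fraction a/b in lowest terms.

F_att = 3/4·(g−p) = 3/4·(9,16) = (6.7500,12.0000)
o1: d²=317 > ρ²=20 → inactive
o2: d²=20 ≤ ρ²=20; F_rep = 10·(4,2)/20² = (0.1000,0.0500)
o3: d²=305 > ρ²=20 → inactive
o4: d²=225 > ρ²=20 → inactive
F = F_att + ΣF_rep = (6.8500,12.0500)
Δp = p'−p = (0.6850,1.2050); α = Δx/Fx = (137/200) / (137/20) = 1/10
check: Δy/Fy = (241/200) / (241/20) = 1/10 ✓

α = 1/10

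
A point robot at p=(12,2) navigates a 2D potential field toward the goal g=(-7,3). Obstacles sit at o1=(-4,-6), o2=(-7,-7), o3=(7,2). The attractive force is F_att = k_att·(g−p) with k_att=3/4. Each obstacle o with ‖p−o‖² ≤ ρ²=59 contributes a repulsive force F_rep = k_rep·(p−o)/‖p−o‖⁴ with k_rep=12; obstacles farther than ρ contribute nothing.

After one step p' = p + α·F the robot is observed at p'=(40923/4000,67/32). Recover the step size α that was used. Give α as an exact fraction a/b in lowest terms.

F_att = 3/4·(g−p) = 3/4·(-19,1) = (-14.2500,0.7500)
o1: d²=320 > ρ²=59 → inactive
o2: d²=442 > ρ²=59 → inactive
o3: d²=25 ≤ ρ²=59; F_rep = 12·(5,0)/25² = (0.0960,0.0000)
F = F_att + ΣF_rep = (-14.1540,0.7500)
Δp = p'−p = (-1.7692,0.0938); α = Δx/Fx = (-7077/4000) / (-7077/500) = 1/8
check: Δy/Fy = (3/32) / (3/4) = 1/8 ✓

α = 1/8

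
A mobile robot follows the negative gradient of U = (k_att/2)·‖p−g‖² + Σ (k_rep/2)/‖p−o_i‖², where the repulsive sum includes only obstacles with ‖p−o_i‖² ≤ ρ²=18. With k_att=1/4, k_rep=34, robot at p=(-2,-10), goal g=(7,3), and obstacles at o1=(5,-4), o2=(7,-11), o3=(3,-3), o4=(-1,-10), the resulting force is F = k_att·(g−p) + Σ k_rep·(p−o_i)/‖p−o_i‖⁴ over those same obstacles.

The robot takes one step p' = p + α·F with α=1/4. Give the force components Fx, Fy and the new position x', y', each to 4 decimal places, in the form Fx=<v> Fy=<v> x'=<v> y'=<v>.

F_att = 1/4·(g−p) = 1/4·(9,13) = (2.2500,3.2500)
o1: d²=85 > ρ²=18 → inactive
o2: d²=82 > ρ²=18 → inactive
o3: d²=74 > ρ²=18 → inactive
o4: d²=1 ≤ ρ²=18; F_rep = 34·(-1,0)/1² = (-34.0000,0.0000)
F = F_att + ΣF_rep = (-31.7500,3.2500)
p' = p + 1/4·F = (-9.9375,-9.1875)

Fx=-31.7500 Fy=3.2500 x'=-9.9375 y'=-9.1875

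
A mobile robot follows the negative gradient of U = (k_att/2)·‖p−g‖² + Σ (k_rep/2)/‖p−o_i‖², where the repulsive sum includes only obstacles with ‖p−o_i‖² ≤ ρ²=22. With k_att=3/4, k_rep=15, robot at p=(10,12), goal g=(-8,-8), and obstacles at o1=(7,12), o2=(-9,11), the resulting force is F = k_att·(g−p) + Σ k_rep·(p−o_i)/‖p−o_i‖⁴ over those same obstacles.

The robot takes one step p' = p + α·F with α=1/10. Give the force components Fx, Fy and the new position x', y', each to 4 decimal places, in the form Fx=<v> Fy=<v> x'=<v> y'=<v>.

Fx=-12.9444 Fy=-15.0000 x'=8.7056 y'=10.5000

F_att = 3/4·(g−p) = 3/4·(-18,-20) = (-13.5000,-15.0000)
o1: d²=9 ≤ ρ²=22; F_rep = 15·(3,0)/9² = (0.5556,0.0000)
o2: d²=362 > ρ²=22 → inactive
F = F_att + ΣF_rep = (-12.9444,-15.0000)
p' = p + 1/10·F = (8.7056,10.5000)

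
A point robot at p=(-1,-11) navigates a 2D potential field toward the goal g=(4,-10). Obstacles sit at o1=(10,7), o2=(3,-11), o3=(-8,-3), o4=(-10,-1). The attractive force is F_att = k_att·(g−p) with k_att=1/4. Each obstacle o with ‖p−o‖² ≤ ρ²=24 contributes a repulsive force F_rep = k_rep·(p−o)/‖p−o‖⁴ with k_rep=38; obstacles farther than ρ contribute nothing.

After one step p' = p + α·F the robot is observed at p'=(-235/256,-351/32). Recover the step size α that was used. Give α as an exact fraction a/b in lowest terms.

F_att = 1/4·(g−p) = 1/4·(5,1) = (1.2500,0.2500)
o1: d²=445 > ρ²=24 → inactive
o2: d²=16 ≤ ρ²=24; F_rep = 38·(-4,0)/16² = (-0.5938,0.0000)
o3: d²=113 > ρ²=24 → inactive
o4: d²=181 > ρ²=24 → inactive
F = F_att + ΣF_rep = (0.6562,0.2500)
Δp = p'−p = (0.0820,0.0312); α = Δx/Fx = (21/256) / (21/32) = 1/8
check: Δy/Fy = (1/32) / (1/4) = 1/8 ✓

α = 1/8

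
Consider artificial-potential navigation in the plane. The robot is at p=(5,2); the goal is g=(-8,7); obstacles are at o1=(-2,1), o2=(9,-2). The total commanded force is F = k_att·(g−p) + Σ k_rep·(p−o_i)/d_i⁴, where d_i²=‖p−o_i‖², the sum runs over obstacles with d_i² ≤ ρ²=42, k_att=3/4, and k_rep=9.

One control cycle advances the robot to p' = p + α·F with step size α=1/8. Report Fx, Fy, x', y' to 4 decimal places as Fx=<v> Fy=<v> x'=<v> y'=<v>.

Fx=-9.7852 Fy=3.7852 x'=3.7769 y'=2.4731

F_att = 3/4·(g−p) = 3/4·(-13,5) = (-9.7500,3.7500)
o1: d²=50 > ρ²=42 → inactive
o2: d²=32 ≤ ρ²=42; F_rep = 9·(-4,4)/32² = (-0.0352,0.0352)
F = F_att + ΣF_rep = (-9.7852,3.7852)
p' = p + 1/8·F = (3.7769,2.4731)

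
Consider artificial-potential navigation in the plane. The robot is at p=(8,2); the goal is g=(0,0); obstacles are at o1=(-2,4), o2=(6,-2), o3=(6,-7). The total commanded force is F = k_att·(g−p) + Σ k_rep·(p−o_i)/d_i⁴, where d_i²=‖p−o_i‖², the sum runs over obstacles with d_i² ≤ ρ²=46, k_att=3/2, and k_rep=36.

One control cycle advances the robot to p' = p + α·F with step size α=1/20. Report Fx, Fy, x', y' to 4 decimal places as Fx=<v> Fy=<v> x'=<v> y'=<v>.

F_att = 3/2·(g−p) = 3/2·(-8,-2) = (-12.0000,-3.0000)
o1: d²=104 > ρ²=46 → inactive
o2: d²=20 ≤ ρ²=46; F_rep = 36·(2,4)/20² = (0.1800,0.3600)
o3: d²=85 > ρ²=46 → inactive
F = F_att + ΣF_rep = (-11.8200,-2.6400)
p' = p + 1/20·F = (7.4090,1.8680)

Fx=-11.8200 Fy=-2.6400 x'=7.4090 y'=1.8680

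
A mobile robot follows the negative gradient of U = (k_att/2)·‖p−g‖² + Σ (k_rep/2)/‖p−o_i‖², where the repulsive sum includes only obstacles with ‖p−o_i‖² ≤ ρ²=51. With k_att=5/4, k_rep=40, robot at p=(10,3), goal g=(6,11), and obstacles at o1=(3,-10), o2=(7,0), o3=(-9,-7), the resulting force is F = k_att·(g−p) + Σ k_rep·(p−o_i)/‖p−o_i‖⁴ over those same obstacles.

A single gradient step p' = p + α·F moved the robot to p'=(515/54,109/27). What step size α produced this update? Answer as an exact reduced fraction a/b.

F_att = 5/4·(g−p) = 5/4·(-4,8) = (-5.0000,10.0000)
o1: d²=218 > ρ²=51 → inactive
o2: d²=18 ≤ ρ²=51; F_rep = 40·(3,3)/18² = (0.3704,0.3704)
o3: d²=461 > ρ²=51 → inactive
F = F_att + ΣF_rep = (-4.6296,10.3704)
Δp = p'−p = (-0.4630,1.0370); α = Δx/Fx = (-25/54) / (-125/27) = 1/10
check: Δy/Fy = (28/27) / (280/27) = 1/10 ✓

α = 1/10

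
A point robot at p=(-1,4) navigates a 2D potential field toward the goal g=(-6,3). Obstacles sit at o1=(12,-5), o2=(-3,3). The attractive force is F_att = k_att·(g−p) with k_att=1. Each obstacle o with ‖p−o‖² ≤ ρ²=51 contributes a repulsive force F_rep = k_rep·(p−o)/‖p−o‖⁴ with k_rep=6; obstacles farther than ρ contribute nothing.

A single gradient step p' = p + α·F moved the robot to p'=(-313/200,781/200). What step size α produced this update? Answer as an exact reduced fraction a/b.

F_att = 1·(g−p) = 1·(-5,-1) = (-5.0000,-1.0000)
o1: d²=250 > ρ²=51 → inactive
o2: d²=5 ≤ ρ²=51; F_rep = 6·(2,1)/5² = (0.4800,0.2400)
F = F_att + ΣF_rep = (-4.5200,-0.7600)
Δp = p'−p = (-0.5650,-0.0950); α = Δx/Fx = (-113/200) / (-113/25) = 1/8
check: Δy/Fy = (-19/200) / (-19/25) = 1/8 ✓

α = 1/8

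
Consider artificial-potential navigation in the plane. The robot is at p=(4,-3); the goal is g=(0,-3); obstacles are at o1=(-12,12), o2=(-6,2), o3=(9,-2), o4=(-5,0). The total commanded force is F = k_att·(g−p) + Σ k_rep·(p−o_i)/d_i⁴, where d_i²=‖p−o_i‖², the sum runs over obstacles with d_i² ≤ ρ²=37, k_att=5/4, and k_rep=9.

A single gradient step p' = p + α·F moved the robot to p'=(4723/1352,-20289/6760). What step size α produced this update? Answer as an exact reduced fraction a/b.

F_att = 5/4·(g−p) = 5/4·(-4,0) = (-5.0000,0.0000)
o1: d²=481 > ρ²=37 → inactive
o2: d²=125 > ρ²=37 → inactive
o3: d²=26 ≤ ρ²=37; F_rep = 9·(-5,-1)/26² = (-0.0666,-0.0133)
o4: d²=90 > ρ²=37 → inactive
F = F_att + ΣF_rep = (-5.0666,-0.0133)
Δp = p'−p = (-0.5067,-0.0013); α = Δx/Fx = (-685/1352) / (-3425/676) = 1/10
check: Δy/Fy = (-9/6760) / (-9/676) = 1/10 ✓

α = 1/10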